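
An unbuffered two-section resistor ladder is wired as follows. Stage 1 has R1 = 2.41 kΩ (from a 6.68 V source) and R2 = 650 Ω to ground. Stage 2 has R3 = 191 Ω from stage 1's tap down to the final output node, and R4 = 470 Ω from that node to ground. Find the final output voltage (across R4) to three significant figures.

Stage 2 presents R3+R4 = 661.0 Ω as a load on stage 1's tap.
Stage 1's lower leg becomes R2‖(R3+R4) = 327.7 Ω, so V_mid = 6.68 × 327.7/2738 = 0.7996 V.
Stage 2 is itself unloaded: V_out = V_mid × R4/(R3+R4) = 0.7996 × 470/661.0 = 0.569 V.

V_out ≈ 0.569 V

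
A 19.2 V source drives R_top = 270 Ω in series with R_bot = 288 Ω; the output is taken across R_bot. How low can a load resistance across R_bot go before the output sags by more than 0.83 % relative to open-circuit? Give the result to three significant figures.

Output resistance R_th = R_top‖R_bot = (270 × 288)/558.0 = 139.4 Ω.
The fractional drop is R_th/(R_th + R_L); requiring this ≤ 0.00830 gives R_L ≥ R_th(1/0.00830 − 1) = 139.4 × 119.5 = 16.7 kΩ.

R_L(min) ≈ 16.7 kΩ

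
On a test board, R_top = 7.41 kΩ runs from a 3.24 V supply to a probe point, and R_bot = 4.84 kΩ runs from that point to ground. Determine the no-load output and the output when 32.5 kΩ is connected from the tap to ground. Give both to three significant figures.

Unloaded: 1.28 V; loaded: 1.17 V

Open-circuit: V = 3.24 × 4.84/(7.41 + 4.84) = 1.28 V.
With the load, R_bot becomes R_bot‖R_L = 4.213 kΩ, so V = 3.24 × 4.213/11.62 = 1.17 V.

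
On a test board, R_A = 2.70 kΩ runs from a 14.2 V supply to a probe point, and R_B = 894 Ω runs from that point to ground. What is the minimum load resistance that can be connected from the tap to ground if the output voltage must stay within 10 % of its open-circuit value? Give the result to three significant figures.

R_L(min) ≈ 6.04 kΩ

Output resistance R_th = R_A‖R_B = (2700 × 894)/3594 = 671.6 Ω.
The fractional drop is R_th/(R_th + R_L); requiring this ≤ 0.100 gives R_L ≥ R_th(1/0.100 − 1) = 671.6 × 9.000 = 6.04 kΩ.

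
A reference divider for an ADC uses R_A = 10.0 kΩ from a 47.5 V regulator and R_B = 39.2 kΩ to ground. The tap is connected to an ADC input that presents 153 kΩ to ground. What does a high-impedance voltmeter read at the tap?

V_out ≈ 36.0 V

The load sits in parallel with R_B: R_B‖R_L = (39.2 × 153) / (39.2 + 153) = 31.20 kΩ.
V_out = 47.5 × 31.20 / (10.0 + 31.20) = 47.5 × 31.20/41.20 = 36.0 V.
(Unloaded it would have been 37.8 V.)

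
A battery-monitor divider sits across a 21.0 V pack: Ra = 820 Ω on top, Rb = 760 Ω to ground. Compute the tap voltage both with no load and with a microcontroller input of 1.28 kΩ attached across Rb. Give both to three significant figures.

Open-circuit: V = 21.0 × 760/(820 + 760) = 10.1 V.
With the load, Rb becomes Rb‖R_L = 476.9 Ω, so V = 21.0 × 476.9/1297 = 7.72 V.

Unloaded: 10.1 V; loaded: 7.72 V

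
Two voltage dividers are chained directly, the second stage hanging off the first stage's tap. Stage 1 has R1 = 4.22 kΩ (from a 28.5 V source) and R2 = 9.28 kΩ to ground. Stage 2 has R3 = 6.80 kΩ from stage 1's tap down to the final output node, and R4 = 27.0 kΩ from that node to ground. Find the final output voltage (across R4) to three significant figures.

Stage 2 presents R3+R4 = 33.80 kΩ as a load on stage 1's tap.
Stage 1's lower leg becomes R2‖(R3+R4) = 7.281 kΩ, so V_mid = 28.5 × 7.281/11.50 = 18.04 V.
Stage 2 is itself unloaded: V_out = V_mid × R4/(R3+R4) = 18.04 × 27.0/33.80 = 14.4 V.

V_out ≈ 14.4 V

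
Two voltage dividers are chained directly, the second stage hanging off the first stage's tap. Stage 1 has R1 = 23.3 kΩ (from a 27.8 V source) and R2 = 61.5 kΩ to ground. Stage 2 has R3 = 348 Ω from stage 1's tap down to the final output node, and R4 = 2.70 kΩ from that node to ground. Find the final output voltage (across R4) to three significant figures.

Stage 2 presents R3+R4 = 3048 Ω as a load on stage 1's tap.
Stage 1's lower leg becomes R2‖(R3+R4) = 2904 Ω, so V_mid = 27.8 × 2904/26200 = 3.081 V.
Stage 2 is itself unloaded: V_out = V_mid × R4/(R3+R4) = 3.081 × 2700/3048 = 2.73 V.

V_out ≈ 2.73 V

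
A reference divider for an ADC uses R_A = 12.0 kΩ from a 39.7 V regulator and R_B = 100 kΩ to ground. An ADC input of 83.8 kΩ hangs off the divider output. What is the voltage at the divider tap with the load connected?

The load sits in parallel with R_B: R_B‖R_L = (100 × 83.8) / (100 + 83.8) = 45.59 kΩ.
V_out = 39.7 × 45.59 / (12.0 + 45.59) = 39.7 × 45.59/57.59 = 31.4 V.

V_out ≈ 31.4 V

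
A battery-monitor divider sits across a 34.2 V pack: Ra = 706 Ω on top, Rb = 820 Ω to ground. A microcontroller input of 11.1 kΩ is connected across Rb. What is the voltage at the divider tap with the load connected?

The load sits in parallel with Rb: Rb‖R_L = (820 × 11100) / (820 + 11100) = 763.6 Ω.
V_out = 34.2 × 763.6 / (706 + 763.6) = 34.2 × 763.6/1470 = 17.8 V.

V_out ≈ 17.8 V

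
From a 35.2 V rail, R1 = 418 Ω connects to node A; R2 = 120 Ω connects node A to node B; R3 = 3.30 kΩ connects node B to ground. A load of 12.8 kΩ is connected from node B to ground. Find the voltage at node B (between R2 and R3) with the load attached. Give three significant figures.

At node B, R3 is in parallel with the load: R3‖R_L = 2624 Ω.
Below node A the resistance is R2 + (R3‖R_L) = 2744 Ω, so V_A = 35.2 × 2744/3162 = 30.55 V.
Then V_B = V_A × (R3‖R_L)/(R2 + R3‖R_L) = 30.55 × 2624/2744 = 29.2 V.

V ≈ 29.2 V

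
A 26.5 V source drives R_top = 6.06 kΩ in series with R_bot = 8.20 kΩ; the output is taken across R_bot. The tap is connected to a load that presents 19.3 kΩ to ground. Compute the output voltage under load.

The load sits in parallel with R_bot: R_bot‖R_L = (8.20 × 19.3) / (8.20 + 19.3) = 5.755 kΩ.
V_out = 26.5 × 5.755 / (6.06 + 5.755) = 26.5 × 5.755/11.81 = 12.9 V.
(Unloaded it would have been 15.2 V.)

V_out ≈ 12.9 V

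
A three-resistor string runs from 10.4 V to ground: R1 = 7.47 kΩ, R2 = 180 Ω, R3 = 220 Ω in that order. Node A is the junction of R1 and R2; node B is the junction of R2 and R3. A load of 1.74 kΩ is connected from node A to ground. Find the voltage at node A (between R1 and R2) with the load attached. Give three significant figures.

V ≈ 0.434 V

Below node A the series string R2+R3 = 400.0 Ω sits in parallel with the 1740 Ω load: 325.2 Ω.
V_A = 10.4 × 325.2/(7470 + 325.2) = 0.434 V.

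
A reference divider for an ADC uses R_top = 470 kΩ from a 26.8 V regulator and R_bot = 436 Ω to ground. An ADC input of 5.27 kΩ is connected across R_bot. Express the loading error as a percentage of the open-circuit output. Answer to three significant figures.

The divider's output (Thévenin) resistance is R_top‖R_bot = 435.6 Ω.
Fractional drop under load = R_th/(R_th + R_L) = 435.6 / (435.6 + 5270) = 0.07635.
So the output falls by 7.63 %.

7.63 %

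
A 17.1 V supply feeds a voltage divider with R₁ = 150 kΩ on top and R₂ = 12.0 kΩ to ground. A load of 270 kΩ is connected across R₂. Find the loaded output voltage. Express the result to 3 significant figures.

V_out ≈ 1.22 V

The load sits in parallel with R₂: R₂‖R_L = (12.0 × 270) / (12.0 + 270) = 11.49 kΩ.
V_out = 17.1 × 11.49 / (150 + 11.49) = 17.1 × 11.49/161.5 = 1.22 V.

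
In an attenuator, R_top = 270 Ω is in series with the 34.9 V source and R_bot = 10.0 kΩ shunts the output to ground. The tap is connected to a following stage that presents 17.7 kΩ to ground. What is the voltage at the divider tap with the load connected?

The load sits in parallel with R_bot: R_bot‖R_L = (10000 × 17700) / (10000 + 17700) = 6390 Ω.
V_out = 34.9 × 6390 / (270 + 6390) = 34.9 × 6390/6660 = 33.5 V.

V_out ≈ 33.5 V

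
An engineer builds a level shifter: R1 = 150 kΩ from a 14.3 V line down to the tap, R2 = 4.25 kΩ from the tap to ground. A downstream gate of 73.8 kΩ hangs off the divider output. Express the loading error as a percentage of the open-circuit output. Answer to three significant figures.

5.30 %

The divider's output (Thévenin) resistance is R1‖R2 = 4.133 kΩ.
Fractional drop under load = R_th/(R_th + R_L) = 4.133 / (4.133 + 73.8) = 0.05303.
So the output falls by 5.30 %.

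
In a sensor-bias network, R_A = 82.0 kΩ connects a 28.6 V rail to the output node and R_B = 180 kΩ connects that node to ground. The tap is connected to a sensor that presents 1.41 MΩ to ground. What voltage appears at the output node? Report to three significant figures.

V_out ≈ 18.9 V

The load sits in parallel with R_B: R_B‖R_L = (180 × 1410) / (180 + 1410) = 159.6 kΩ.
V_out = 28.6 × 159.6 / (82.0 + 159.6) = 28.6 × 159.6/241.6 = 18.9 V.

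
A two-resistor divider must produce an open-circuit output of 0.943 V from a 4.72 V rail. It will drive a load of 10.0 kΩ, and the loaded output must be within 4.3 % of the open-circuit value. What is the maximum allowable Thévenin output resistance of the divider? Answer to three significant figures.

Loading drop = R_th/(R_th + R_L) ≤ 0.0430, so R_th ≤ R_L · ε/(1−ε) = 10.0 kΩ × 0.0430/0.9570 = 449 Ω.

R_th ≤ 449 Ω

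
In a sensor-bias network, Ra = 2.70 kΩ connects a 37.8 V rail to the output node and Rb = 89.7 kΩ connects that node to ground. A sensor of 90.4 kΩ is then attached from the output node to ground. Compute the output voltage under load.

The load sits in parallel with Rb: Rb‖R_L = (89.7 × 90.4) / (89.7 + 90.4) = 45.02 kΩ.
V_out = 37.8 × 45.02 / (2.70 + 45.02) = 37.8 × 45.02/47.72 = 35.7 V.
(Unloaded it would have been 36.7 V.)

V_out ≈ 35.7 V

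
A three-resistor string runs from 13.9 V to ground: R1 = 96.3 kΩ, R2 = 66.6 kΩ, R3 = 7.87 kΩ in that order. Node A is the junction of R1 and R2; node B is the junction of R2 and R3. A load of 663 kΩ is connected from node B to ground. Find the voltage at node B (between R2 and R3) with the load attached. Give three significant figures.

At node B, R3 is in parallel with the load: R3‖R_L = 7.778 kΩ.
Below node A the resistance is R2 + (R3‖R_L) = 74.38 kΩ, so V_A = 13.9 × 74.38/170.7 = 6.057 V.
Then V_B = V_A × (R3‖R_L)/(R2 + R3‖R_L) = 6.057 × 7.778/74.38 = 0.633 V.

V ≈ 0.633 V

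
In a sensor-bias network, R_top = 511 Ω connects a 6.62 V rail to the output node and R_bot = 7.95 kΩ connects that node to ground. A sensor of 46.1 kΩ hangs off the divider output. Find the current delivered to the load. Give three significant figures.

I_L ≈ 0.134 mA

R_bot‖R_L = 6781 Ω; V_out = 6.62 × 6781/7292 = 6.156 V.
I_L = V_out / R_L = 6.156 / 46.1 kΩ = 0.134 mA.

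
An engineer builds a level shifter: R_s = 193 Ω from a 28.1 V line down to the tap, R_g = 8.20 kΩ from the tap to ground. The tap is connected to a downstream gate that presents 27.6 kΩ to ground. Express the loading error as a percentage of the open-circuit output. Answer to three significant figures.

0.679 %

The divider's output (Thévenin) resistance is R_s‖R_g = 188.6 Ω.
Fractional drop under load = R_th/(R_th + R_L) = 188.6 / (188.6 + 27600) = 0.006786.
So the output falls by 0.679 %.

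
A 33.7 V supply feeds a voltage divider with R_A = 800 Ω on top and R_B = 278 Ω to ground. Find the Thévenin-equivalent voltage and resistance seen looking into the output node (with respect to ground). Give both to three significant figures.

V_th = 8.69 V, R_th = 206 Ω

V_th is the open-circuit tap voltage: 33.7 × 278/(800 + 278) = 8.69 V.
With the supply zeroed, R_A and R_B appear in parallel from the tap: R_th = R_A‖R_B = (800 × 278)/1078 = 206 Ω.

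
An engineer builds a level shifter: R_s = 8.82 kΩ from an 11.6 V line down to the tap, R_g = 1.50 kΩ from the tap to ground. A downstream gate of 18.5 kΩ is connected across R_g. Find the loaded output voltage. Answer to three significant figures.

V_out ≈ 1.58 V

The load sits in parallel with R_g: R_g‖R_L = (1.50 × 18.5) / (1.50 + 18.5) = 1.387 kΩ.
V_out = 11.6 × 1.387 / (8.82 + 1.387) = 11.6 × 1.387/10.21 = 1.58 V.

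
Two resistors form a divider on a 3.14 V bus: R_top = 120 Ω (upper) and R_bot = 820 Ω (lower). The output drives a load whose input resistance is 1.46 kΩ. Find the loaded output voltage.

The load sits in parallel with R_bot: R_bot‖R_L = (820 × 1460) / (820 + 1460) = 525.1 Ω.
V_out = 3.14 × 525.1 / (120 + 525.1) = 3.14 × 525.1/645.1 = 2.56 V.
(Unloaded it would have been 2.74 V.)

V_out ≈ 2.56 V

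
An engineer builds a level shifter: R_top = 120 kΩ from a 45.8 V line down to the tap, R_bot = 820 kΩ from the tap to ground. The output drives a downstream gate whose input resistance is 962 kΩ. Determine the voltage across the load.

V_out ≈ 36.0 V

The load sits in parallel with R_bot: R_bot‖R_L = (820 × 962) / (820 + 962) = 442.7 kΩ.
V_out = 45.8 × 442.7 / (120 + 442.7) = 45.8 × 442.7/562.7 = 36.0 V.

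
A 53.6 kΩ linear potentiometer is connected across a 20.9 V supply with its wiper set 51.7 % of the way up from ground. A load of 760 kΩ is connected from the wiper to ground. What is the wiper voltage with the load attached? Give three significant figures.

The wiper splits the pot into (1−α)R = 25.89 kΩ above and αR = 27.71 kΩ below.
Lower section ‖ load = 26.74 kΩ.
V_wiper = 20.9 × 26.74/(25.89 + 26.74) = 10.6 V.

V ≈ 10.6 V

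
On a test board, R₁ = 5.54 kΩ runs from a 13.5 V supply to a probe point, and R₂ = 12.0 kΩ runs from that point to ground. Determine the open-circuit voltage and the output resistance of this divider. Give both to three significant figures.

V_th is the open-circuit tap voltage: 13.5 × 12.0/(5.54 + 12.0) = 9.24 V.
With the supply zeroed, R₁ and R₂ appear in parallel from the tap: R_th = R₁‖R₂ = (5.54 × 12.0)/17.54 = 3.79 kΩ.

V_th = 9.24 V, R_th = 3.79 kΩ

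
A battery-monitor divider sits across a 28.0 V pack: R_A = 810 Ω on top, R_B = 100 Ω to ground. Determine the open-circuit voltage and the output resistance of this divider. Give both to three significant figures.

V_th is the open-circuit tap voltage: 28.0 × 100/(810 + 100) = 3.08 V.
With the supply zeroed, R_A and R_B appear in parallel from the tap: R_th = R_A‖R_B = (810 × 100)/910.0 = 89.0 Ω.

V_th = 3.08 V, R_th = 89.0 Ω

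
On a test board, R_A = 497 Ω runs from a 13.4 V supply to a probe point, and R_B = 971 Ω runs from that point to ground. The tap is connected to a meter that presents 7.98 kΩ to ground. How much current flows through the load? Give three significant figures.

R_B‖R_L = 865.7 Ω; V_out = 13.4 × 865.7/1363 = 8.513 V.
I_L = V_out / R_L = 8.513 / 7.98 kΩ = 1.07 mA.

I_L ≈ 1.07 mA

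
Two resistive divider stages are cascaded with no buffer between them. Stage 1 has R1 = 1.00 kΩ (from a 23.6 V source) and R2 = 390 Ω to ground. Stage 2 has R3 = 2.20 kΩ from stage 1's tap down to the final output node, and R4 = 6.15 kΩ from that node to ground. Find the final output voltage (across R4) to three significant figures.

V_out ≈ 4.72 V

Stage 2 presents R3+R4 = 8350 Ω as a load on stage 1's tap.
Stage 1's lower leg becomes R2‖(R3+R4) = 372.6 Ω, so V_mid = 23.6 × 372.6/1373 = 6.406 V.
Stage 2 is itself unloaded: V_out = V_mid × R4/(R3+R4) = 6.406 × 6150/8350 = 4.72 V.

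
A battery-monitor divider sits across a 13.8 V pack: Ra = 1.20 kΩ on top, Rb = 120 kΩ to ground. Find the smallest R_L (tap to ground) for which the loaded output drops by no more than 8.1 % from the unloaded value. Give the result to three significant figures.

Output resistance R_th = Ra‖Rb = (1.20 × 120)/121.2 = 1.188 kΩ.
The fractional drop is R_th/(R_th + R_L); requiring this ≤ 0.0810 gives R_L ≥ R_th(1/0.0810 − 1) = 1.188 × 11.35 = 13.5 kΩ.

R_L(min) ≈ 13.5 kΩ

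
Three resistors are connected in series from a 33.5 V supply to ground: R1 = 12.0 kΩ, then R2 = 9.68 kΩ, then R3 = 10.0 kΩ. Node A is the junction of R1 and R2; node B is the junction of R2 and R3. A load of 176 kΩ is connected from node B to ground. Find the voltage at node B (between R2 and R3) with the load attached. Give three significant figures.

V ≈ 10.2 V

At node B, R3 is in parallel with the load: R3‖R_L = 9.462 kΩ.
Below node A the resistance is R2 + (R3‖R_L) = 19.14 kΩ, so V_A = 33.5 × 19.14/31.14 = 20.59 V.
Then V_B = V_A × (R3‖R_L)/(R2 + R3‖R_L) = 20.59 × 9.462/19.14 = 10.2 V.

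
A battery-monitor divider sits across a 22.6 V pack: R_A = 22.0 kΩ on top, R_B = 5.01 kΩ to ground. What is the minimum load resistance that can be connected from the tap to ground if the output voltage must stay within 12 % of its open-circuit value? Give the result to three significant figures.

Output resistance R_th = R_A‖R_B = (22.0 × 5.01)/27.01 = 4.081 kΩ.
The fractional drop is R_th/(R_th + R_L); requiring this ≤ 0.120 gives R_L ≥ R_th(1/0.120 − 1) = 4.081 × 7.333 = 29.9 kΩ.

R_L(min) ≈ 29.9 kΩ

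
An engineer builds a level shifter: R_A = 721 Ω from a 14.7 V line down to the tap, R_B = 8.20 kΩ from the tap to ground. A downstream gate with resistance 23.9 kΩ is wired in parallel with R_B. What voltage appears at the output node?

V_out ≈ 13.1 V

The load sits in parallel with R_B: R_B‖R_L = (8200 × 23900) / (8200 + 23900) = 6105 Ω.
V_out = 14.7 × 6105 / (721 + 6105) = 14.7 × 6105/6826 = 13.1 V.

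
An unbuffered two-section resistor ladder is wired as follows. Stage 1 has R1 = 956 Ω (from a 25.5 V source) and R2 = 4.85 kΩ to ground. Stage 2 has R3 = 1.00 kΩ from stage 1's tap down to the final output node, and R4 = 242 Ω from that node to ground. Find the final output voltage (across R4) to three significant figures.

V_out ≈ 2.53 V

Stage 2 presents R3+R4 = 1242 Ω as a load on stage 1's tap.
Stage 1's lower leg becomes R2‖(R3+R4) = 988.8 Ω, so V_mid = 25.5 × 988.8/1945 = 12.96 V.
Stage 2 is itself unloaded: V_out = V_mid × R4/(R3+R4) = 12.96 × 242/1242 = 2.53 V.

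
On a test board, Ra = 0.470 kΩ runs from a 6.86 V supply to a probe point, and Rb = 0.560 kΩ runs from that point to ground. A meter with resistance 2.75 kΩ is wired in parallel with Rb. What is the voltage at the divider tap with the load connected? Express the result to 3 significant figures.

V_out ≈ 3.41 V

The load sits in parallel with Rb: Rb‖R_L = (560 × 2750) / (560 + 2750) = 465.3 Ω.
V_out = 6.86 × 465.3 / (470 + 465.3) = 6.86 × 465.3/935.3 = 3.41 V.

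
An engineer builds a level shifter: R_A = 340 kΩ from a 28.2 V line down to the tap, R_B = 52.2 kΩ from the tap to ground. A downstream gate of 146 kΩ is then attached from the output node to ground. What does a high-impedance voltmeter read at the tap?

V_out ≈ 2.87 V

The load sits in parallel with R_B: R_B‖R_L = (52.2 × 146) / (52.2 + 146) = 38.45 kΩ.
V_out = 28.2 × 38.45 / (340 + 38.45) = 28.2 × 38.45/378.5 = 2.87 V.
(Unloaded it would have been 3.75 V.)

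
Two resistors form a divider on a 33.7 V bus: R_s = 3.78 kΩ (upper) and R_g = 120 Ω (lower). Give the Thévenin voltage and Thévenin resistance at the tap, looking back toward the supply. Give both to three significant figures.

V_th = 1.04 V, R_th = 116 Ω

V_th is the open-circuit tap voltage: 33.7 × 120/(3780 + 120) = 1.04 V.
With the supply zeroed, R_s and R_g appear in parallel from the tap: R_th = R_s‖R_g = (3780 × 120)/3900 = 116 Ω.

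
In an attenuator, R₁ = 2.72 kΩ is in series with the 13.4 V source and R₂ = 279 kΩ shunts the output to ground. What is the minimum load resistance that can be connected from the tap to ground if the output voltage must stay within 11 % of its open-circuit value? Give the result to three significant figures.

R_L(min) ≈ 21.8 kΩ

Output resistance R_th = R₁‖R₂ = (2.72 × 279)/281.7 = 2.694 kΩ.
The fractional drop is R_th/(R_th + R_L); requiring this ≤ 0.110 gives R_L ≥ R_th(1/0.110 − 1) = 2.694 × 8.091 = 21.8 kΩ.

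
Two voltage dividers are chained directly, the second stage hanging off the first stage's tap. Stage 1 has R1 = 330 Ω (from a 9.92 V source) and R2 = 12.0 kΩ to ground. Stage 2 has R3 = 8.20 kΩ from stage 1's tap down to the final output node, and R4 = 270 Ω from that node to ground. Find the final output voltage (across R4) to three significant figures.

Stage 2 presents R3+R4 = 8470 Ω as a load on stage 1's tap.
Stage 1's lower leg becomes R2‖(R3+R4) = 4965 Ω, so V_mid = 9.92 × 4965/5295 = 9.302 V.
Stage 2 is itself unloaded: V_out = V_mid × R4/(R3+R4) = 9.302 × 270/8470 = 0.297 V.

V_out ≈ 0.297 V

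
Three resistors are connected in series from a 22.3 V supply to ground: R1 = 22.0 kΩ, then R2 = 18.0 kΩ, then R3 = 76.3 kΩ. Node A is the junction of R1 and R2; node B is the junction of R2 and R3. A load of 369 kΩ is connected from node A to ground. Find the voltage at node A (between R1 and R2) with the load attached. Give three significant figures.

V ≈ 17.2 V

Below node A the series string R2+R3 = 94.30 kΩ sits in parallel with the 369 kΩ load: 75.11 kΩ.
V_A = 22.3 × 75.11/(22.0 + 75.11) = 17.2 V.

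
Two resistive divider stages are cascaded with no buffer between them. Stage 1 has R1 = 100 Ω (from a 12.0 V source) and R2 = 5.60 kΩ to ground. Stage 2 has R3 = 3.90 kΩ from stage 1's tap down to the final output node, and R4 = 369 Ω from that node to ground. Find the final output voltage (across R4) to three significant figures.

V_out ≈ 0.996 V

Stage 2 presents R3+R4 = 4269 Ω as a load on stage 1's tap.
Stage 1's lower leg becomes R2‖(R3+R4) = 2422 Ω, so V_mid = 12.0 × 2422/2522 = 11.52 V.
Stage 2 is itself unloaded: V_out = V_mid × R4/(R3+R4) = 11.52 × 369/4269 = 0.996 V.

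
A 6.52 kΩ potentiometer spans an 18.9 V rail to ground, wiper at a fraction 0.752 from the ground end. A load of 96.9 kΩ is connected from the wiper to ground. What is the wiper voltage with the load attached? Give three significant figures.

V ≈ 14.0 V

The wiper splits the pot into (1−α)R = 1.617 kΩ above and αR = 4.903 kΩ below.
Lower section ‖ load = 4.667 kΩ.
V_wiper = 18.9 × 4.667/(1.617 + 4.667) = 14.0 V.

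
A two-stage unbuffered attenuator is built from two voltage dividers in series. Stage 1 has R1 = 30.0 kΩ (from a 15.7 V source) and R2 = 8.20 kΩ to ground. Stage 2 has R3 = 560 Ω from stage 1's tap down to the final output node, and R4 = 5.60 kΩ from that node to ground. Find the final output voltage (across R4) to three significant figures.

V_out ≈ 1.50 V

Stage 2 presents R3+R4 = 6160 Ω as a load on stage 1's tap.
Stage 1's lower leg becomes R2‖(R3+R4) = 3518 Ω, so V_mid = 15.7 × 3518/33520 = 1.648 V.
Stage 2 is itself unloaded: V_out = V_mid × R4/(R3+R4) = 1.648 × 5600/6160 = 1.50 V.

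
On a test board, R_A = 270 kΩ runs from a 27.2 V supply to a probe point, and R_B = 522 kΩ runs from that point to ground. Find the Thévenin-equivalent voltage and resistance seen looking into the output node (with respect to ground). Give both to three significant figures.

V_th = 17.9 V, R_th = 178 kΩ

V_th is the open-circuit tap voltage: 27.2 × 522/(270 + 522) = 17.9 V.
With the supply zeroed, R_A and R_B appear in parallel from the tap: R_th = R_A‖R_B = (270 × 522)/792.0 = 178 kΩ.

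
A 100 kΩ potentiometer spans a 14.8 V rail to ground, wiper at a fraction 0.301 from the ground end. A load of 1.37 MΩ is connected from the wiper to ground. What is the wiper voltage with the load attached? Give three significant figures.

V ≈ 4.39 V

The wiper splits the pot into (1−α)R = 69.90 kΩ above and αR = 30.10 kΩ below.
Lower section ‖ load = 29.45 kΩ.
V_wiper = 14.8 × 29.45/(69.90 + 29.45) = 4.39 V.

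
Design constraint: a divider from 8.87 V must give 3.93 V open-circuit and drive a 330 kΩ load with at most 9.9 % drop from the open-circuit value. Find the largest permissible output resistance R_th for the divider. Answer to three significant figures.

R_th ≤ 36.3 kΩ

Loading drop = R_th/(R_th + R_L) ≤ 0.0990, so R_th ≤ R_L · ε/(1−ε) = 330 kΩ × 0.0990/0.9010 = 36.3 kΩ.
(Any R1, R2 with R2/(R1+R2) = 0.443 and R1‖R2 ≤ 36.3 kΩ will meet the spec.)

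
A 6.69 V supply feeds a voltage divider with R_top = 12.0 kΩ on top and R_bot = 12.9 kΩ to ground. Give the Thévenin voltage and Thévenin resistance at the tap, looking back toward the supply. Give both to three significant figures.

V_th is the open-circuit tap voltage: 6.69 × 12.9/(12.0 + 12.9) = 3.47 V.
With the supply zeroed, R_top and R_bot appear in parallel from the tap: R_th = R_top‖R_bot = (12.0 × 12.9)/24.90 = 6.22 kΩ.

V_th = 3.47 V, R_th = 6.22 kΩ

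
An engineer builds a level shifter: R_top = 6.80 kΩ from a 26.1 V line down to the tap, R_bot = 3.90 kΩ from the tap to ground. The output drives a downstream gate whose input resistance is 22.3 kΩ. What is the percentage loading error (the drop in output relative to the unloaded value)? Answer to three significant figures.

The divider's output (Thévenin) resistance is R_top‖R_bot = 2.479 kΩ.
Fractional drop under load = R_th/(R_th + R_L) = 2.479 / (2.479 + 22.3) = 0.1000.
So the output falls by 10.0 %.

10.0 %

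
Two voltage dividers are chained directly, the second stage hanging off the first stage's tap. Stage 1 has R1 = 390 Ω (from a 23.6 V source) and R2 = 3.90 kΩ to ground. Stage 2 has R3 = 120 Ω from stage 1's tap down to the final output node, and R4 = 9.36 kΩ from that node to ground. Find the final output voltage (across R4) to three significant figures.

Stage 2 presents R3+R4 = 9480 Ω as a load on stage 1's tap.
Stage 1's lower leg becomes R2‖(R3+R4) = 2763 Ω, so V_mid = 23.6 × 2763/3153 = 20.68 V.
Stage 2 is itself unloaded: V_out = V_mid × R4/(R3+R4) = 20.68 × 9360/9480 = 20.4 V.

V_out ≈ 20.4 V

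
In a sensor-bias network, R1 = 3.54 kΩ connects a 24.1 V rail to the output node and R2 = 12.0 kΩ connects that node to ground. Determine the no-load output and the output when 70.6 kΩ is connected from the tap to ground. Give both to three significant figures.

Unloaded: 18.6 V; loaded: 17.9 V

Open-circuit: V = 24.1 × 12.0/(3.54 + 12.0) = 18.6 V.
With the load, R2 becomes R2‖R_L = 10.26 kΩ, so V = 24.1 × 10.26/13.80 = 17.9 V.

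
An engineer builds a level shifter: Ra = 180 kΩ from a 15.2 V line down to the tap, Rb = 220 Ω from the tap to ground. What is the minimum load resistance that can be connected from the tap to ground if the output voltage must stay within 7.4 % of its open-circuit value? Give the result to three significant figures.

R_L(min) ≈ 2.75 kΩ

Output resistance R_th = Ra‖Rb = (180000 × 220)/180200 = 219.7 Ω.
The fractional drop is R_th/(R_th + R_L); requiring this ≤ 0.0740 gives R_L ≥ R_th(1/0.0740 − 1) = 219.7 × 12.51 = 2.75 kΩ.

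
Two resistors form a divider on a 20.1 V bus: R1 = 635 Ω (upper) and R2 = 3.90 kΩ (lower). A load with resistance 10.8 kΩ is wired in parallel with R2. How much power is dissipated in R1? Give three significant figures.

Total resistance from the source is R1 + (R2‖R_L) = 3500 Ω, so I = 20.1/3500 Ω = 5.742 mA.
P = I²·R1 = (5.742 mA)² × 635 Ω = 20.9 mW.

P ≈ 20.9 mW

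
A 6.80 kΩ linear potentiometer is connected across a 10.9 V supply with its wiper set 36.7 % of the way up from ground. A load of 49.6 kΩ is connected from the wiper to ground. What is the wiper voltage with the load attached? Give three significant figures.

V ≈ 3.88 V

The wiper splits the pot into (1−α)R = 4.304 kΩ above and αR = 2.496 kΩ below.
Lower section ‖ load = 2.376 kΩ.
V_wiper = 10.9 × 2.376/(4.304 + 2.376) = 3.88 V.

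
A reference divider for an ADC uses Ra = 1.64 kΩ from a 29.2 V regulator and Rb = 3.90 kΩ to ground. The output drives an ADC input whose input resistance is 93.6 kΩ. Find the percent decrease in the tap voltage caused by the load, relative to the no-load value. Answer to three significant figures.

1.22 %

The divider's output (Thévenin) resistance is Ra‖Rb = 1.155 kΩ.
Fractional drop under load = R_th/(R_th + R_L) = 1.155 / (1.155 + 93.6) = 0.01218.
So the output falls by 1.22 %.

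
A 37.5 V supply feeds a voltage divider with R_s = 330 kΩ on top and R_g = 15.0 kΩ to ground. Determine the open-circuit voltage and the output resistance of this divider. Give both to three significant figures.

V_th = 1.63 V, R_th = 14.3 kΩ

V_th is the open-circuit tap voltage: 37.5 × 15.0/(330 + 15.0) = 1.63 V.
With the supply zeroed, R_s and R_g appear in parallel from the tap: R_th = R_s‖R_g = (330 × 15.0)/345.0 = 14.3 kΩ.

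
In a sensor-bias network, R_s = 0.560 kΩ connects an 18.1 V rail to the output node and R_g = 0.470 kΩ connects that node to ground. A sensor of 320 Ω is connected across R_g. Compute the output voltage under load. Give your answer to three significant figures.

V_out ≈ 4.59 V

The load sits in parallel with R_g: R_g‖R_L = (470 × 320) / (470 + 320) = 190.4 Ω.
V_out = 18.1 × 190.4 / (560 + 190.4) = 18.1 × 190.4/750.4 = 4.59 V.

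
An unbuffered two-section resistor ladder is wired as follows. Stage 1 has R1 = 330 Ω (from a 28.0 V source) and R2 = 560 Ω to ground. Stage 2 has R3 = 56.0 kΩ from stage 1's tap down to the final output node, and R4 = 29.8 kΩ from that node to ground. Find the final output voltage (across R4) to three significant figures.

Stage 2 presents R3+R4 = 85800 Ω as a load on stage 1's tap.
Stage 1's lower leg becomes R2‖(R3+R4) = 556.4 Ω, so V_mid = 28.0 × 556.4/886.4 = 17.58 V.
Stage 2 is itself unloaded: V_out = V_mid × R4/(R3+R4) = 17.58 × 29800/85800 = 6.10 V.

V_out ≈ 6.10 V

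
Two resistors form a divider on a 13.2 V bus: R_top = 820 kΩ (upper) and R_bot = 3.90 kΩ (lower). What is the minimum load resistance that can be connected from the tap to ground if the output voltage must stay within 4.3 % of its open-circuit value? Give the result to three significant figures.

Output resistance R_th = R_top‖R_bot = (820 × 3.90)/823.9 = 3.882 kΩ.
The fractional drop is R_th/(R_th + R_L); requiring this ≤ 0.0430 gives R_L ≥ R_th(1/0.0430 − 1) = 3.882 × 22.26 = 86.4 kΩ.

R_L(min) ≈ 86.4 kΩ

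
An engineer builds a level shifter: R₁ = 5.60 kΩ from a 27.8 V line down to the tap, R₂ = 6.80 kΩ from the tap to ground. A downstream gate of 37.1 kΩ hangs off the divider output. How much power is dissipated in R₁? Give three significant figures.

Total resistance from the source is R₁ + (R₂‖R_L) = 11.35 kΩ, so I = 27.8/11.35 kΩ = 2.450 mA.
P = I²·R₁ = (2.450 mA)² × 5.60 kΩ = 33.6 mW.

P ≈ 33.6 mW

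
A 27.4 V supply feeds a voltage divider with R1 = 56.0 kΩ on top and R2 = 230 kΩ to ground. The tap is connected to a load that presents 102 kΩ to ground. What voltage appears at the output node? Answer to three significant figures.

The load sits in parallel with R2: R2‖R_L = (230 × 102) / (230 + 102) = 70.66 kΩ.
V_out = 27.4 × 70.66 / (56.0 + 70.66) = 27.4 × 70.66/126.7 = 15.3 V.

V_out ≈ 15.3 V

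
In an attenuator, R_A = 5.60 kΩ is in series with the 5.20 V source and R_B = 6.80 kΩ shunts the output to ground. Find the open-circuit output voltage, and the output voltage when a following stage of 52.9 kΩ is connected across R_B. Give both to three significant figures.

Open-circuit: V = 5.20 × 6.80/(5.60 + 6.80) = 2.85 V.
With the load, R_B becomes R_B‖R_L = 6.025 kΩ, so V = 5.20 × 6.025/11.63 = 2.70 V.

Unloaded: 2.85 V; loaded: 2.70 V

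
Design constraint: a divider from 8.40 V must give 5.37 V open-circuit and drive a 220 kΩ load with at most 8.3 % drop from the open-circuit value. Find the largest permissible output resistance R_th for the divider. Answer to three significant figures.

R_th ≤ 19.9 kΩ

Loading drop = R_th/(R_th + R_L) ≤ 0.0830, so R_th ≤ R_L · ε/(1−ε) = 220 kΩ × 0.0830/0.9170 = 19.9 kΩ.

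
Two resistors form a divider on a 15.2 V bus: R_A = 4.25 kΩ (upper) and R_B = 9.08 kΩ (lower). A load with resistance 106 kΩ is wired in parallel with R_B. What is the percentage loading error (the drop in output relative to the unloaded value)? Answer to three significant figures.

The divider's output (Thévenin) resistance is R_A‖R_B = 2.895 kΩ.
Fractional drop under load = R_th/(R_th + R_L) = 2.895 / (2.895 + 106) = 0.02659.
So the output falls by 2.66 %.

2.66 %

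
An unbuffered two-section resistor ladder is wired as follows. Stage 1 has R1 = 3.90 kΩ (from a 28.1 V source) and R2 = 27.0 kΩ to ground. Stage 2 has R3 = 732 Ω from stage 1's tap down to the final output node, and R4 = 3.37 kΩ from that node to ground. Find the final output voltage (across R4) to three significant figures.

V_out ≈ 11.0 V

Stage 2 presents R3+R4 = 4102 Ω as a load on stage 1's tap.
Stage 1's lower leg becomes R2‖(R3+R4) = 3561 Ω, so V_mid = 28.1 × 3561/7461 = 13.41 V.
Stage 2 is itself unloaded: V_out = V_mid × R4/(R3+R4) = 13.41 × 3370/4102 = 11.0 V.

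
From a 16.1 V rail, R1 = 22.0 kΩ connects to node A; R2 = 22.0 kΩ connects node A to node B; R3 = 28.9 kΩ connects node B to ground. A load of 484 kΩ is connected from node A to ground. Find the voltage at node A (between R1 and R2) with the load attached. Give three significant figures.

V ≈ 10.9 V

Below node A the series string R2+R3 = 50.90 kΩ sits in parallel with the 484 kΩ load: 46.06 kΩ.
V_A = 16.1 × 46.06/(22.0 + 46.06) = 10.9 V.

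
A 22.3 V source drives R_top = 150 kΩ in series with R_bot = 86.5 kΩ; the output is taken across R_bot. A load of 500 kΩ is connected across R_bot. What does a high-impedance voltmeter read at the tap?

V_out ≈ 7.35 V

The load sits in parallel with R_bot: R_bot‖R_L = (86.5 × 500) / (86.5 + 500) = 73.74 kΩ.
V_out = 22.3 × 73.74 / (150 + 73.74) = 22.3 × 73.74/223.7 = 7.35 V.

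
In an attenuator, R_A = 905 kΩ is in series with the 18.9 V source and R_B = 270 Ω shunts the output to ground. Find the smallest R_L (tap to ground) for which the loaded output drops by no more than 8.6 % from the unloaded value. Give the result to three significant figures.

R_L(min) ≈ 2.87 kΩ

Output resistance R_th = R_A‖R_B = (905000 × 270)/905300 = 269.9 Ω.
The fractional drop is R_th/(R_th + R_L); requiring this ≤ 0.0860 gives R_L ≥ R_th(1/0.0860 − 1) = 269.9 × 10.63 = 2.87 kΩ.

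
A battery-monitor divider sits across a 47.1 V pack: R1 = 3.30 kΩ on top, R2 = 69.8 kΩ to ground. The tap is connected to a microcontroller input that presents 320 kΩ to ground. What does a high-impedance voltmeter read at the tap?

V_out ≈ 44.5 V

The load sits in parallel with R2: R2‖R_L = (69.8 × 320) / (69.8 + 320) = 57.30 kΩ.
V_out = 47.1 × 57.30 / (3.30 + 57.30) = 47.1 × 57.30/60.60 = 44.5 V.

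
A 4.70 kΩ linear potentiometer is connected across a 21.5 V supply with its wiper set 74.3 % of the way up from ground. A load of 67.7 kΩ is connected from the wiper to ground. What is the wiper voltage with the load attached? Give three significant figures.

V ≈ 15.8 V

The wiper splits the pot into (1−α)R = 1.208 kΩ above and αR = 3.492 kΩ below.
Lower section ‖ load = 3.321 kΩ.
V_wiper = 21.5 × 3.321/(1.208 + 3.321) = 15.8 V.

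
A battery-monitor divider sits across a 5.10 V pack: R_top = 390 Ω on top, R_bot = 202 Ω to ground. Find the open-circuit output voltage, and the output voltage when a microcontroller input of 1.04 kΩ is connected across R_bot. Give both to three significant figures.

Unloaded: 1.74 V; loaded: 1.54 V

Open-circuit: V = 5.10 × 202/(390 + 202) = 1.74 V.
With the load, R_bot becomes R_bot‖R_L = 169.1 Ω, so V = 5.10 × 169.1/559.1 = 1.54 V.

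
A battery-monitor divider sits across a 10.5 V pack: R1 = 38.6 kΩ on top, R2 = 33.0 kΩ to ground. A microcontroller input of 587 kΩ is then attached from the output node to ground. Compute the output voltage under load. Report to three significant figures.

V_out ≈ 4.70 V

The load sits in parallel with R2: R2‖R_L = (33.0 × 587) / (33.0 + 587) = 31.24 kΩ.
V_out = 10.5 × 31.24 / (38.6 + 31.24) = 10.5 × 31.24/69.84 = 4.70 V.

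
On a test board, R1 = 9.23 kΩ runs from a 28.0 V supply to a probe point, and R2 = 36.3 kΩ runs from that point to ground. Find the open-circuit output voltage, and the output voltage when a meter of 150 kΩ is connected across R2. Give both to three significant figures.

Open-circuit: V = 28.0 × 36.3/(9.23 + 36.3) = 22.3 V.
With the load, R2 becomes R2‖R_L = 29.23 kΩ, so V = 28.0 × 29.23/38.46 = 21.3 V.

Unloaded: 22.3 V; loaded: 21.3 V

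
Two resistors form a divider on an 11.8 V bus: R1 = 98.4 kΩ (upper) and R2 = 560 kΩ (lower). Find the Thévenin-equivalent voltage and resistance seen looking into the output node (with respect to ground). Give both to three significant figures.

V_th is the open-circuit tap voltage: 11.8 × 560/(98.4 + 560) = 10.0 V.
With the supply zeroed, R1 and R2 appear in parallel from the tap: R_th = R1‖R2 = (98.4 × 560)/658.4 = 83.7 kΩ.

V_th = 10.0 V, R_th = 83.7 kΩ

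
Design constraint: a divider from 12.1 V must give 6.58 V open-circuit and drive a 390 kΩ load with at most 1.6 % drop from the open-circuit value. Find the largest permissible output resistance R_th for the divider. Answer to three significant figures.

Loading drop = R_th/(R_th + R_L) ≤ 0.0160, so R_th ≤ R_L · ε/(1−ε) = 390 kΩ × 0.0160/0.9840 = 6.34 kΩ.
(Any R1, R2 with R2/(R1+R2) = 0.544 and R1‖R2 ≤ 6.34 kΩ will meet the spec.)

R_th ≤ 6.34 kΩ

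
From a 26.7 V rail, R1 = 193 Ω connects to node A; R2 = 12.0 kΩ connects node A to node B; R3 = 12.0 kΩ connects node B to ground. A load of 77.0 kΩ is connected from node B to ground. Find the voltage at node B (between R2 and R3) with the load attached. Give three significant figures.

V ≈ 12.3 V

At node B, R3 is in parallel with the load: R3‖R_L = 10380 Ω.
Below node A the resistance is R2 + (R3‖R_L) = 22380 Ω, so V_A = 26.7 × 22380/22580 = 26.47 V.
Then V_B = V_A × (R3‖R_L)/(R2 + R3‖R_L) = 26.47 × 10380/22380 = 12.3 V.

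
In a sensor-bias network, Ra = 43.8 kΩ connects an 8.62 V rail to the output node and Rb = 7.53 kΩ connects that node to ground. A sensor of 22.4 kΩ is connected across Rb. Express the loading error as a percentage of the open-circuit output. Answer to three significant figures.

22.3 %

The divider's output (Thévenin) resistance is Ra‖Rb = 6.425 kΩ.
Fractional drop under load = R_th/(R_th + R_L) = 6.425 / (6.425 + 22.4) = 0.2229.
So the output falls by 22.3 %.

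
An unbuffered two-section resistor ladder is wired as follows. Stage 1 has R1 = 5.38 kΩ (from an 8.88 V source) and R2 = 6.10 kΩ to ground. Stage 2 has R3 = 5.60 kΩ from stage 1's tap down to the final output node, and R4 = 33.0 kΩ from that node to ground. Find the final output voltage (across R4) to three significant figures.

Stage 2 presents R3+R4 = 38.60 kΩ as a load on stage 1's tap.
Stage 1's lower leg becomes R2‖(R3+R4) = 5.268 kΩ, so V_mid = 8.88 × 5.268/10.65 = 4.393 V.
Stage 2 is itself unloaded: V_out = V_mid × R4/(R3+R4) = 4.393 × 33.0/38.60 = 3.76 V.

V_out ≈ 3.76 V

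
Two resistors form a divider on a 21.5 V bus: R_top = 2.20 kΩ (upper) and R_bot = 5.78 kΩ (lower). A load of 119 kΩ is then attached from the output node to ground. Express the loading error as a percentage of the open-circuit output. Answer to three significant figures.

The divider's output (Thévenin) resistance is R_top‖R_bot = 1.593 kΩ.
Fractional drop under load = R_th/(R_th + R_L) = 1.593 / (1.593 + 119) = 0.01321.
So the output falls by 1.32 %.

1.32 %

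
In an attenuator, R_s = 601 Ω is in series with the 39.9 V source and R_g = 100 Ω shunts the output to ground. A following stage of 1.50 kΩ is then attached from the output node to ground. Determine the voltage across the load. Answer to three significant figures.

V_out ≈ 5.38 V

The load sits in parallel with R_g: R_g‖R_L = (100 × 1500) / (100 + 1500) = 93.75 Ω.
V_out = 39.9 × 93.75 / (601 + 93.75) = 39.9 × 93.75/694.8 = 5.38 V.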